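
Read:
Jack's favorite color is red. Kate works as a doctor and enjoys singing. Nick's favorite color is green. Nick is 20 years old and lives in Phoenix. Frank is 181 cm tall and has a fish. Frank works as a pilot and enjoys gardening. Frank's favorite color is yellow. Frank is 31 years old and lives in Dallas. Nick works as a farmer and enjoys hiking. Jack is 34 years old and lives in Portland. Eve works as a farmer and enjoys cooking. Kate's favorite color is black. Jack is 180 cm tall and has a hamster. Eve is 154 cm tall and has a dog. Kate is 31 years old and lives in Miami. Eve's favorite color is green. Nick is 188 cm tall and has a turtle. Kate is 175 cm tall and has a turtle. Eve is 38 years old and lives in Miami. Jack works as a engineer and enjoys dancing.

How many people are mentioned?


People: Eve, Jack, Nick, Frank, Kate. Count = 5

5


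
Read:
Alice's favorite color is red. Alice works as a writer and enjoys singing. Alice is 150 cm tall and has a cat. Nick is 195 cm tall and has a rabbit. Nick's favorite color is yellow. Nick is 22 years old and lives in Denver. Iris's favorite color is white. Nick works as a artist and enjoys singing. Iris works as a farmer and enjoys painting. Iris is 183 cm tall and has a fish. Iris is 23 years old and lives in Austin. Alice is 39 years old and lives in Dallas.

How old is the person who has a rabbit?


Person with rabbit is Nick, age 22

22


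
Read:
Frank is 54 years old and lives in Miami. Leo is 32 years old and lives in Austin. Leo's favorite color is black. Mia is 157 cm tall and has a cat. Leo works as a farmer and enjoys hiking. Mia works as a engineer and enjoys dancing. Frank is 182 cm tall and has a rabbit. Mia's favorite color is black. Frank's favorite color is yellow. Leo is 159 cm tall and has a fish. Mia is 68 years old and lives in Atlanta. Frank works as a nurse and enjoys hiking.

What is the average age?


Sum=154, n=3, avg=51.33

51.33


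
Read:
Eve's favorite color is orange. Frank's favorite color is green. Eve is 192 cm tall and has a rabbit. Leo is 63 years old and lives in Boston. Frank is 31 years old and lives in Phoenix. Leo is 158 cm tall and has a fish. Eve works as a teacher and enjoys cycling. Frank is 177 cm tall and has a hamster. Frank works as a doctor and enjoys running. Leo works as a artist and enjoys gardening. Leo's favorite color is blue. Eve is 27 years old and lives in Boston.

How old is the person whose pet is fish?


Person with pet=fish is Leo, age 63

63


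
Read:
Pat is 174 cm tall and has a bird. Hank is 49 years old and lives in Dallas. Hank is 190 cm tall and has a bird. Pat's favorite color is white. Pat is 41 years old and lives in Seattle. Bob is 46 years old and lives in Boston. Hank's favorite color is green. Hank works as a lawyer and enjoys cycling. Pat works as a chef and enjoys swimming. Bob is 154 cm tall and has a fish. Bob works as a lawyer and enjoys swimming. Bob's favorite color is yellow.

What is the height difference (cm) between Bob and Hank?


|154 - 190| = 36

36


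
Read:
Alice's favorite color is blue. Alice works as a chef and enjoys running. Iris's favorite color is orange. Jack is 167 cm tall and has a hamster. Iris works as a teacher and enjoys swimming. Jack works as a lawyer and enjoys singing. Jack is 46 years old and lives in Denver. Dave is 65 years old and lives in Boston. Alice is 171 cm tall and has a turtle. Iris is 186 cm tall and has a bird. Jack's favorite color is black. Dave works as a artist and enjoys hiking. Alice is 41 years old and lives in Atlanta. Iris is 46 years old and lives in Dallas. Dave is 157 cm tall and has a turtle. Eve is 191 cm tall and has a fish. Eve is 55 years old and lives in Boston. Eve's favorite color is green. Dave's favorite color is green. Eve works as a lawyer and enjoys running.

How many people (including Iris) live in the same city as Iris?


Iris lives in Dallas. Count = 1

1


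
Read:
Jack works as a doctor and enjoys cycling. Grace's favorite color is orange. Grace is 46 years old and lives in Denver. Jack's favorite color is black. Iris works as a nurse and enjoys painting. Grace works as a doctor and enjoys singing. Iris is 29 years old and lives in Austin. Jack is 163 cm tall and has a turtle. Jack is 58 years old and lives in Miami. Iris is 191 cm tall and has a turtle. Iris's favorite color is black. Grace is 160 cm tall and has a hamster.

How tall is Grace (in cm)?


Grace is 160 cm tall

160


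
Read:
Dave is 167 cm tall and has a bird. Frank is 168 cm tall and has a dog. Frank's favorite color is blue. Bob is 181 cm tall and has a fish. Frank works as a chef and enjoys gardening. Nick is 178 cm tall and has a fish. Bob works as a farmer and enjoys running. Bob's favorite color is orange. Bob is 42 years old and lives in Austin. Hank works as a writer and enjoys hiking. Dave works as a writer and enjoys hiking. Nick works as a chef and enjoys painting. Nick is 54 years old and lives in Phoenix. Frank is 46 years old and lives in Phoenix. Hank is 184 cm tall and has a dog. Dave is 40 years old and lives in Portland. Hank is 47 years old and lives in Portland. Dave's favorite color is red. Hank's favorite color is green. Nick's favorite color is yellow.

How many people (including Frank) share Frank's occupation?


Frank is a chef. Count = 2

2


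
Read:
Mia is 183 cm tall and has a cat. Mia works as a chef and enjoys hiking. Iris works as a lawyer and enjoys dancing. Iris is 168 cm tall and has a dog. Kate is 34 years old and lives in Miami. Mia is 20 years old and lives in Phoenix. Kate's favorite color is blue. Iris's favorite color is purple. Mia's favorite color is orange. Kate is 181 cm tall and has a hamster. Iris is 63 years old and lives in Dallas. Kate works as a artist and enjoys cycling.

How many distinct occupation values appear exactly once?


Unique occupation values: 3

3


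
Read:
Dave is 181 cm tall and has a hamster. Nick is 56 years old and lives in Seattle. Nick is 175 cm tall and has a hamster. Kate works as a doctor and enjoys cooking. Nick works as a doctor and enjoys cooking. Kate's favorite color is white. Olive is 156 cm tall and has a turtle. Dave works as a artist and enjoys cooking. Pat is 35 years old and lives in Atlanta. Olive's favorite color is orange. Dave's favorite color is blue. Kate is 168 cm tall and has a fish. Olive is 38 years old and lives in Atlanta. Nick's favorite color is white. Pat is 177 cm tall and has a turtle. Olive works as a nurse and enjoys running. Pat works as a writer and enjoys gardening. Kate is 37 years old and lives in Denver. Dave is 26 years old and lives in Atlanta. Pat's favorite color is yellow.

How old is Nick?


Nick is 56 years old

56


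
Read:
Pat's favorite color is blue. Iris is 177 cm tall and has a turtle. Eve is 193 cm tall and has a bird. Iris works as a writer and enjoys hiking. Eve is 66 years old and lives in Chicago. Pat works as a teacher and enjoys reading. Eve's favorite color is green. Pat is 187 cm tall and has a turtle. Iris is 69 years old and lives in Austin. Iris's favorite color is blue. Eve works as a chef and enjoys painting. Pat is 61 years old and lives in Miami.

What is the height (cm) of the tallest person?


Tallest: Eve at 193 cm

193


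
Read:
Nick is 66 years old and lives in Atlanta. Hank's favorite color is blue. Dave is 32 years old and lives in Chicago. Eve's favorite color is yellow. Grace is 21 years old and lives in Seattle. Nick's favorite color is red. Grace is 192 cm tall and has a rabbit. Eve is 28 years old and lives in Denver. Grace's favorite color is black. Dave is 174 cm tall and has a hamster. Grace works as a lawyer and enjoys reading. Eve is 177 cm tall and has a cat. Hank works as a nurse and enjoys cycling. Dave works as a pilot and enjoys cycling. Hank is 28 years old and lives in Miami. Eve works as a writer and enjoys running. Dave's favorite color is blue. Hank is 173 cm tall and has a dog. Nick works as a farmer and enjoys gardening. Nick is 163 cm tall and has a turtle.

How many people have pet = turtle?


Count: 1

1


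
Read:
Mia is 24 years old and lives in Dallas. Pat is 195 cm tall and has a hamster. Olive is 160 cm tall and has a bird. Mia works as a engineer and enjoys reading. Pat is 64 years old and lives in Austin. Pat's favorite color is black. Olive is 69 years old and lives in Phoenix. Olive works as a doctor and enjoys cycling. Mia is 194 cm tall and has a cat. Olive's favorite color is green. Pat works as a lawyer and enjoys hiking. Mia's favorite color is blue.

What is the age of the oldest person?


Oldest: Olive at 69

69


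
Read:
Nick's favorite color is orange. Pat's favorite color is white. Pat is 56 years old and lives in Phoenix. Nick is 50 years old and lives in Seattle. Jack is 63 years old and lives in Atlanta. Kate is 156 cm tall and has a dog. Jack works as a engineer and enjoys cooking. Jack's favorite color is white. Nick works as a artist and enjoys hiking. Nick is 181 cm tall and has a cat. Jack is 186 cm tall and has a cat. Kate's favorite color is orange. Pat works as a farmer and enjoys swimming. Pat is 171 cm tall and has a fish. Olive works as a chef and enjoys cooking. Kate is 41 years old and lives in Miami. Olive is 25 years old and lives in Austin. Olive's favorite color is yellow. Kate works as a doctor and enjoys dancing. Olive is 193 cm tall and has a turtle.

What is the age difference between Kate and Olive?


|41 - 25| = 16

16


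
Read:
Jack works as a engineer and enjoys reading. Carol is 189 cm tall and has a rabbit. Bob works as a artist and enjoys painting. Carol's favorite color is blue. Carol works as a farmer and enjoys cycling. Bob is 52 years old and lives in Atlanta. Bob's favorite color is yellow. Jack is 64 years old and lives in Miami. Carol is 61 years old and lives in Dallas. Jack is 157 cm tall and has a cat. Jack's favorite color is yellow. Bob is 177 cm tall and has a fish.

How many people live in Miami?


Count in Miami: 1

1


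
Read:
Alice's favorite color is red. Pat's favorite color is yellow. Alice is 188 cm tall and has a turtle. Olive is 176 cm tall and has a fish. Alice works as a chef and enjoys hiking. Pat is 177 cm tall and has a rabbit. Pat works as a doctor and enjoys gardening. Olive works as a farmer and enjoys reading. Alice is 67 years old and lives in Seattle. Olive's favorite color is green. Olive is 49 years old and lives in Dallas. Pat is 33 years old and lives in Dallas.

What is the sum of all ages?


33+67+49 = 149

149


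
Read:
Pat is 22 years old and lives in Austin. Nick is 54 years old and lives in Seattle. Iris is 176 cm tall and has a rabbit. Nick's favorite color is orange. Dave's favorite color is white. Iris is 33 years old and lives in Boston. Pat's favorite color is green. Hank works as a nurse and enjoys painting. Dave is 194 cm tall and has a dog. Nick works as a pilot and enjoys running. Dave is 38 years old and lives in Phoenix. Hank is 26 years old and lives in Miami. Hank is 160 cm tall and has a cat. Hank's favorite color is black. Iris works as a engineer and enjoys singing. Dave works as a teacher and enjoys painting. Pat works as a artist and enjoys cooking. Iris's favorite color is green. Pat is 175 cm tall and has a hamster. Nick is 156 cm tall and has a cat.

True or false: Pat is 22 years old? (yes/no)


Pat is actually 22. yes

yes


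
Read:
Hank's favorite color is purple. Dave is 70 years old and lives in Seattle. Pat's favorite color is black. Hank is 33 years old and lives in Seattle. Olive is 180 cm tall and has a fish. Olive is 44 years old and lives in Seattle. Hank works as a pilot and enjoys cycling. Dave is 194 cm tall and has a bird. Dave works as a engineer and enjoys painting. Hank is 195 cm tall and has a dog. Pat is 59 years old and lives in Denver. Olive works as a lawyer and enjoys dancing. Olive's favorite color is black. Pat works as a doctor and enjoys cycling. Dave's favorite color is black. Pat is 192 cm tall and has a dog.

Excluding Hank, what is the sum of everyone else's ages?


Sum (excluding Hank): 173

173


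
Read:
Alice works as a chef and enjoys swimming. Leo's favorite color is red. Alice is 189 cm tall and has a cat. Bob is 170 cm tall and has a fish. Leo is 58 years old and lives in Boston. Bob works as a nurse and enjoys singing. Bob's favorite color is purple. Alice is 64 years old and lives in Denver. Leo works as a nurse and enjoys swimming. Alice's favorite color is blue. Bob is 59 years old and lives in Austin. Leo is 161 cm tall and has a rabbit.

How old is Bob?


Bob is 59 years old

59


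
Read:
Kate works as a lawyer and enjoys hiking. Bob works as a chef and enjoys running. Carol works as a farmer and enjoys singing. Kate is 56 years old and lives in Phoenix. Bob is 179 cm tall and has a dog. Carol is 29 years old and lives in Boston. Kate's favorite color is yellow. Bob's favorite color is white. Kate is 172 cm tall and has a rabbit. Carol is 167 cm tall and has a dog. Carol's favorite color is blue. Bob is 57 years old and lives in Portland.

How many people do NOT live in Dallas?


Not in Dallas: 3

3


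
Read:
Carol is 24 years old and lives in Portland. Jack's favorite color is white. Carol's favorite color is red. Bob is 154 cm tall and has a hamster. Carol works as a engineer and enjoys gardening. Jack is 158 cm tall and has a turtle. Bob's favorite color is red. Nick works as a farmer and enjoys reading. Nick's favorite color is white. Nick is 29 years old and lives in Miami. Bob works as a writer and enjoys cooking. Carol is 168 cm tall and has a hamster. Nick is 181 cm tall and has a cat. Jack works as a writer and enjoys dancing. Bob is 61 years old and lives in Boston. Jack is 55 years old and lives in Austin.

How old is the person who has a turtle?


Person with turtle is Jack, age 55

55


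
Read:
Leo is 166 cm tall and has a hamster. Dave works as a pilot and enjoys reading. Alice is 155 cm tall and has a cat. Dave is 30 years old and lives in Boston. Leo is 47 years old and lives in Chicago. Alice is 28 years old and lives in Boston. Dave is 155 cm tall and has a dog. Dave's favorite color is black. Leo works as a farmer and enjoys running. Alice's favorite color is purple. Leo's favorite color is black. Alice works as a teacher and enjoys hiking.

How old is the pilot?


The pilot is Dave, age 30

30


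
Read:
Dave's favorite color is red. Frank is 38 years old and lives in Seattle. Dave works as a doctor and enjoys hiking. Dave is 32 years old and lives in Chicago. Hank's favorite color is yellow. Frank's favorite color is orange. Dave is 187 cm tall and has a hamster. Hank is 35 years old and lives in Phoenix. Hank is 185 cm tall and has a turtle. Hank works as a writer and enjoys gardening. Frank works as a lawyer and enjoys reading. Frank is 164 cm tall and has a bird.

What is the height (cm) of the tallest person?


Tallest: Dave at 187 cm

187


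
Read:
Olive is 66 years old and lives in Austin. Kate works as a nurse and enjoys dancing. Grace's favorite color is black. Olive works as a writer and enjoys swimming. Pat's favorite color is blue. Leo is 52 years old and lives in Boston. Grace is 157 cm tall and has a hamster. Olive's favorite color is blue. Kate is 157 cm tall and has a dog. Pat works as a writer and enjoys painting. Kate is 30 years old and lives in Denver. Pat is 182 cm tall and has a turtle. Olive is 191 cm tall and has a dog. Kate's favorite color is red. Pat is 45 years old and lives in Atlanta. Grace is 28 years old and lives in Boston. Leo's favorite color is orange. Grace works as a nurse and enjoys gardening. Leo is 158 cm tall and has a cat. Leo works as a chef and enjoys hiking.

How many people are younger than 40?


Filter: 2

2


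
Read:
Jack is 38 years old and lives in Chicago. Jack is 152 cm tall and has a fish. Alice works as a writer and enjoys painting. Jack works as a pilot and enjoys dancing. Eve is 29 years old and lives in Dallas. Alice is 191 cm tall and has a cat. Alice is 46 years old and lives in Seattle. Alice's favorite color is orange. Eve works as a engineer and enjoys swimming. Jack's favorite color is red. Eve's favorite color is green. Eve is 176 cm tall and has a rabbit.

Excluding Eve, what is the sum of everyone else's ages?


Sum (excluding Eve): 84

84


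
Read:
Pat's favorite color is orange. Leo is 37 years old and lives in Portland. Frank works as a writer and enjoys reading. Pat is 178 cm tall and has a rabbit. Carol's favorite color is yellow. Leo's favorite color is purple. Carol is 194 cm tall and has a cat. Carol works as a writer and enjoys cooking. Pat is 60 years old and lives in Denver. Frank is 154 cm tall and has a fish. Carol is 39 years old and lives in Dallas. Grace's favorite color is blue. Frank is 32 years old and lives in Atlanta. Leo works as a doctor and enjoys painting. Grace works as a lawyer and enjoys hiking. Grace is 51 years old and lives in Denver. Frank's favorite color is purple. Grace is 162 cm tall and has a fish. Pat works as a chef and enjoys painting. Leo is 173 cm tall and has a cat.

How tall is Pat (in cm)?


Pat is 178 cm tall

178


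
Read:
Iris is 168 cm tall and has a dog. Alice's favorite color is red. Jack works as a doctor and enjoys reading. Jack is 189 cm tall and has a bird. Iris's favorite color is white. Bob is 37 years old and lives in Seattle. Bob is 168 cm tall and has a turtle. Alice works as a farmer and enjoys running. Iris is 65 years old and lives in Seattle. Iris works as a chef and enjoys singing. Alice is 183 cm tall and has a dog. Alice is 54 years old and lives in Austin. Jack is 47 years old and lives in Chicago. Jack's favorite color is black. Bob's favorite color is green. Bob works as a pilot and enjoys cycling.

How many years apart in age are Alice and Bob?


54 vs 37, diff = 17

17


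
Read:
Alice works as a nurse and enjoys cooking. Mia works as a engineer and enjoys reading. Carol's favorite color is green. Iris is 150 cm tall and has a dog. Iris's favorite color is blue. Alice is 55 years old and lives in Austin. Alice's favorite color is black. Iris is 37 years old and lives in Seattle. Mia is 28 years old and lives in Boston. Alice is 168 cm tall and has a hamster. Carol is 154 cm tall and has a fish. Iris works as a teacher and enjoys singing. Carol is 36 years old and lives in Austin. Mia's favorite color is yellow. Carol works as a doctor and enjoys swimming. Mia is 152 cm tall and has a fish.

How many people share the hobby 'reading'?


Count: 1

1


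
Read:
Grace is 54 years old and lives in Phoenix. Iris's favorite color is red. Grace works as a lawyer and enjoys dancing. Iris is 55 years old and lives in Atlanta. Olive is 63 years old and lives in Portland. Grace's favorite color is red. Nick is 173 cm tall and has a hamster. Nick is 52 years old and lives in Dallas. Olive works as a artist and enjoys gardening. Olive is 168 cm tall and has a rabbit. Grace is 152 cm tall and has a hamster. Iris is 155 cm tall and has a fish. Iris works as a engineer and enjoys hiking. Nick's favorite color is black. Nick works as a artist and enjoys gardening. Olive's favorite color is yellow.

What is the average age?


Sum=224, n=4, avg=56

56


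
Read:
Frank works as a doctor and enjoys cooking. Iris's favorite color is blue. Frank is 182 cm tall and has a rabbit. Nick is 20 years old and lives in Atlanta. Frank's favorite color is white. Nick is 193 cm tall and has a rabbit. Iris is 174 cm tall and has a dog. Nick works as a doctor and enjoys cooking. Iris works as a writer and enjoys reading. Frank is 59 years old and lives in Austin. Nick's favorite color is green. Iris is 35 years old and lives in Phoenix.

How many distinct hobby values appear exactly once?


Unique hobby values: 1

1


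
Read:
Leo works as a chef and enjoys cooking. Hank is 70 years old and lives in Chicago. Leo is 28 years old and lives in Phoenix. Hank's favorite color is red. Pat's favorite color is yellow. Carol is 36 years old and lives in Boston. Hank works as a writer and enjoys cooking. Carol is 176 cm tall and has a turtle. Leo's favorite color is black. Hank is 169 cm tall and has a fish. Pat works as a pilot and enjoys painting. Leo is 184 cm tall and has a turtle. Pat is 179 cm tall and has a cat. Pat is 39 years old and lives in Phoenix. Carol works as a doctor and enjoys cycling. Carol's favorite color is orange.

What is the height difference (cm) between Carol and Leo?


|176 - 184| = 8

8


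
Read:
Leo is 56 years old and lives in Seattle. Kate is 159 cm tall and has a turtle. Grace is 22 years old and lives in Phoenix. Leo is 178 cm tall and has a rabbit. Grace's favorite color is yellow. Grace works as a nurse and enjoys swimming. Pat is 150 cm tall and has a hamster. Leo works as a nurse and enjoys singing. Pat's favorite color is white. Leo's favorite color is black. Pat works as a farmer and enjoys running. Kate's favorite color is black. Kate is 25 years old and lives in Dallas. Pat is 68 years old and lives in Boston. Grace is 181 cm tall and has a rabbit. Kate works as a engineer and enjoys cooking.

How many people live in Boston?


Count in Boston: 1

1


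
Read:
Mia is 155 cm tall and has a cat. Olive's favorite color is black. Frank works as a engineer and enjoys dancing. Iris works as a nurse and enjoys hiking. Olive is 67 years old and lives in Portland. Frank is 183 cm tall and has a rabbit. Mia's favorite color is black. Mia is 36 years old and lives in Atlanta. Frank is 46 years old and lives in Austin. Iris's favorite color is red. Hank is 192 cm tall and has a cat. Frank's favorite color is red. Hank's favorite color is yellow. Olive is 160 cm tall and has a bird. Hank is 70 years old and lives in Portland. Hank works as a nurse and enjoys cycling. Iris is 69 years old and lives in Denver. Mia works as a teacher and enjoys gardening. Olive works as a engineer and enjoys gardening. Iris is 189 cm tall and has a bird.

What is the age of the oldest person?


Oldest: Hank at 70

70


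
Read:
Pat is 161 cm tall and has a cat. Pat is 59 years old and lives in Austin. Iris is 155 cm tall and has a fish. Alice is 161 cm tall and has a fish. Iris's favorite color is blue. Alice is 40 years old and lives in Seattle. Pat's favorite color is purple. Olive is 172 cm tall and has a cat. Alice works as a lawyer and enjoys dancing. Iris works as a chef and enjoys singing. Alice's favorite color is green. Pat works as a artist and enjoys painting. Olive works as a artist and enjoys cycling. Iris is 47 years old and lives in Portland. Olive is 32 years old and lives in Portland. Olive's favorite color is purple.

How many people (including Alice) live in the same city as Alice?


Alice lives in Seattle. Count = 1

1


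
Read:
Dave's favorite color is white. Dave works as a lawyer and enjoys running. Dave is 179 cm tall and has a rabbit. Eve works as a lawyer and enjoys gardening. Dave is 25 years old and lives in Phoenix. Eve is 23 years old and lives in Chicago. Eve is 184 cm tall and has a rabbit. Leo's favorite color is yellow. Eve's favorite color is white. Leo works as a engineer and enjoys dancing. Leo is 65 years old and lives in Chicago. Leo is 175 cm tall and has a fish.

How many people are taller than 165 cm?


Taller than 165: 3

3


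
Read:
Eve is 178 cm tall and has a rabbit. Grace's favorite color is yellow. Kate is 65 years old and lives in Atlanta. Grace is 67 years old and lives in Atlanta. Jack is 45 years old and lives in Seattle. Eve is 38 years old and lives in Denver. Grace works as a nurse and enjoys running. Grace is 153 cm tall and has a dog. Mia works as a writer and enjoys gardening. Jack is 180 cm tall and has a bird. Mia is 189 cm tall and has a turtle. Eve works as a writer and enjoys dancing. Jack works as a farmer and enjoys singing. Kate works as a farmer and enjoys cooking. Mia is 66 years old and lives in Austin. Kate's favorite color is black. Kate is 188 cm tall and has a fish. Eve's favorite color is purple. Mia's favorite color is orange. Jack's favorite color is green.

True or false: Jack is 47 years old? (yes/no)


Jack is actually 45. no

no


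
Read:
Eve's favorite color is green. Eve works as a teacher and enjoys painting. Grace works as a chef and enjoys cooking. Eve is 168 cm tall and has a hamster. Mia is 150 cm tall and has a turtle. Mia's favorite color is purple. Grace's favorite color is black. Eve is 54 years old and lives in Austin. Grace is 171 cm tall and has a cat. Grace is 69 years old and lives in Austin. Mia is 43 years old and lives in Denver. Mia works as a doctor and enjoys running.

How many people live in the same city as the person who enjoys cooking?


Person with hobby cooking is Grace, city Austin. Count = 2

2


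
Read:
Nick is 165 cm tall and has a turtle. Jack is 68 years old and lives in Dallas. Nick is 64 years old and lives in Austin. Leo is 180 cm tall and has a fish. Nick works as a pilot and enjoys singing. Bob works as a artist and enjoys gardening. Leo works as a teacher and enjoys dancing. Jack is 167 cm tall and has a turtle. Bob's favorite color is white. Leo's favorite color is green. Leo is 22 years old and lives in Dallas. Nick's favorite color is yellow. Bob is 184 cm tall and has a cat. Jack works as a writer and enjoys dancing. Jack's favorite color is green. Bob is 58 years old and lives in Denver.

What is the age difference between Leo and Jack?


|22 - 68| = 46

46


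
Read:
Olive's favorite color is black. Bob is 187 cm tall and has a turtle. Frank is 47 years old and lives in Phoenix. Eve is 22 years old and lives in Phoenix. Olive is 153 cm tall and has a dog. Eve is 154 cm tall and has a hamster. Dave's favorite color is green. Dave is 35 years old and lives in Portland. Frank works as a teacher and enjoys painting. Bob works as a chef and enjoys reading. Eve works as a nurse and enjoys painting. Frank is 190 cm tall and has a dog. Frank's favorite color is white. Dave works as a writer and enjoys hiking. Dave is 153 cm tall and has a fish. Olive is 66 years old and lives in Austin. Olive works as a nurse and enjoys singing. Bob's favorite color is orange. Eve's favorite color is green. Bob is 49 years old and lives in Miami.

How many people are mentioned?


People: Bob, Olive, Eve, Dave, Frank. Count = 5

5


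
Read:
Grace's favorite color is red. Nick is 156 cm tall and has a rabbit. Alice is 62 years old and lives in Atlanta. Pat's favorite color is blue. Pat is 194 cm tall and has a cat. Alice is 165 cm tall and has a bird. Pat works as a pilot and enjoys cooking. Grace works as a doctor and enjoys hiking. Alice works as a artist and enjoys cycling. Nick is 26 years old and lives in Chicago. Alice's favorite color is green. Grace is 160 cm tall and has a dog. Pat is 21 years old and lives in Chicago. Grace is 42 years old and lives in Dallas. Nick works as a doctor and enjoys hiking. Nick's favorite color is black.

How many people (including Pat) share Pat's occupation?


Pat is a pilot. Count = 1

1


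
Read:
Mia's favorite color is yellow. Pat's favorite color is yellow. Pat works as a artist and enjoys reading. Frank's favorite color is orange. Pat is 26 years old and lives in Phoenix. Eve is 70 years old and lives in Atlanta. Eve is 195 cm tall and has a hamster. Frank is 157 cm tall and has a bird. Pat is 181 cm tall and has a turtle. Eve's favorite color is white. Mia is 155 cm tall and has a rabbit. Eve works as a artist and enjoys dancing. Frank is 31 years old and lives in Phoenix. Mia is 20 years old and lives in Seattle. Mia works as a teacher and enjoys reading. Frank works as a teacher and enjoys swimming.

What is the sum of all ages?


20+70+26+31 = 147

147


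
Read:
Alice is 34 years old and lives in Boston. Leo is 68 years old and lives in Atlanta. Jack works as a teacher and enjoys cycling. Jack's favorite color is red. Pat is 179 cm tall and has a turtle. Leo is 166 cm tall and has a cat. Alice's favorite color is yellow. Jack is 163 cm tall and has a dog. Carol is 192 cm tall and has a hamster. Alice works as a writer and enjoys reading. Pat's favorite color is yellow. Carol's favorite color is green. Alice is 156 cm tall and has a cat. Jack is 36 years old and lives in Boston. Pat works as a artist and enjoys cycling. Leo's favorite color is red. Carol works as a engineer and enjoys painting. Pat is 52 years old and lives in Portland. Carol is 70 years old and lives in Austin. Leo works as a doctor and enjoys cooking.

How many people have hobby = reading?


Count: 1

1


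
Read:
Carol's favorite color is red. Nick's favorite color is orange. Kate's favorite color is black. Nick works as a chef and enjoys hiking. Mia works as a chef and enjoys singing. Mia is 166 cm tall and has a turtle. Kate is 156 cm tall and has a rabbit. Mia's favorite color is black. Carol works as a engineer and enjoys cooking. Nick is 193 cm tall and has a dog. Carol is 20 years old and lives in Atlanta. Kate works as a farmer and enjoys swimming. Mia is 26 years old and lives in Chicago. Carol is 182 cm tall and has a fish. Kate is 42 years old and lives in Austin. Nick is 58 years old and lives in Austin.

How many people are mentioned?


People: Mia, Nick, Carol, Kate. Count = 4

4


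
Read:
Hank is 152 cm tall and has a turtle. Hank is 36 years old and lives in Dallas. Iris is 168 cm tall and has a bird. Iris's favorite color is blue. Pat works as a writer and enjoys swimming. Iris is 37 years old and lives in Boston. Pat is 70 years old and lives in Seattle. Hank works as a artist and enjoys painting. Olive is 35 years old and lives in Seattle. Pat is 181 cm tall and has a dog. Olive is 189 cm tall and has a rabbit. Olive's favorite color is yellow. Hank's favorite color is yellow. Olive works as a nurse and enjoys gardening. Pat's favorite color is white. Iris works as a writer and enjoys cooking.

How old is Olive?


Olive is 35 years old

35


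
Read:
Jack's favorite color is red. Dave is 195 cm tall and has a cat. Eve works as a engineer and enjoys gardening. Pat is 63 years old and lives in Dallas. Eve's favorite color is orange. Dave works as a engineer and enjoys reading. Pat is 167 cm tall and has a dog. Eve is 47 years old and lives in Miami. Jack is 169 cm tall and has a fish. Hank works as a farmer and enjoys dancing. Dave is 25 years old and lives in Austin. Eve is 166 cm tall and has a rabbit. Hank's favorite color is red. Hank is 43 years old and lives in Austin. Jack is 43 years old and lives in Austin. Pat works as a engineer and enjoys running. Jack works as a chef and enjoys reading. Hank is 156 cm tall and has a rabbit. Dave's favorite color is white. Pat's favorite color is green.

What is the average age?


Sum=221, n=5, avg=44.2

44.2


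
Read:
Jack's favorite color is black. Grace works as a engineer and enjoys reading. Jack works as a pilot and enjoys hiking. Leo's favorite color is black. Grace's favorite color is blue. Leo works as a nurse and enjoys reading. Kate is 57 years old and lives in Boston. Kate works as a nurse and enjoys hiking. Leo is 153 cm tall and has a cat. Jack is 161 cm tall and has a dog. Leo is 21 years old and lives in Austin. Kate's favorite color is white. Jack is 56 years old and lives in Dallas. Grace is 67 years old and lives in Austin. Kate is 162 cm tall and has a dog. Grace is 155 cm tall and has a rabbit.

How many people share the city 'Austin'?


Count: 2

2


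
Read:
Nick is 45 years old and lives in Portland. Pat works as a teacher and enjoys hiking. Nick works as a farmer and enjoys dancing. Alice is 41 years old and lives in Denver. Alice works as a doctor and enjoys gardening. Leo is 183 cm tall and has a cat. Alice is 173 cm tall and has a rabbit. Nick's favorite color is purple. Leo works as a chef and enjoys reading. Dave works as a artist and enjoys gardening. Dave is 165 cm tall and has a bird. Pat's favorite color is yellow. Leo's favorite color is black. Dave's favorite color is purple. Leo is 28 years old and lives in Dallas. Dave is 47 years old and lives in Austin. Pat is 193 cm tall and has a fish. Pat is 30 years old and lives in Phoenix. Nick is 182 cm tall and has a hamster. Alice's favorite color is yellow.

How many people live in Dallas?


Count in Dallas: 1

1


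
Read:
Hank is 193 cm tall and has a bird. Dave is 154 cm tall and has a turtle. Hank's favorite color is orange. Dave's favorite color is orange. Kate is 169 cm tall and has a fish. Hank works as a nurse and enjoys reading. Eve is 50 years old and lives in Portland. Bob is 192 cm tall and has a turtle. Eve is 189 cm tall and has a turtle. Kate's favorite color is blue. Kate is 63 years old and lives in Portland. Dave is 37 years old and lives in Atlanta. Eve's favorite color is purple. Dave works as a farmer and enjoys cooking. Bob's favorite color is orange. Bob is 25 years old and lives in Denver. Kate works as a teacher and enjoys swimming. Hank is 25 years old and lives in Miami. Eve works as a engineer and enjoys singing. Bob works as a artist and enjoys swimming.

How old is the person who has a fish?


Person with fish is Kate, age 63

63


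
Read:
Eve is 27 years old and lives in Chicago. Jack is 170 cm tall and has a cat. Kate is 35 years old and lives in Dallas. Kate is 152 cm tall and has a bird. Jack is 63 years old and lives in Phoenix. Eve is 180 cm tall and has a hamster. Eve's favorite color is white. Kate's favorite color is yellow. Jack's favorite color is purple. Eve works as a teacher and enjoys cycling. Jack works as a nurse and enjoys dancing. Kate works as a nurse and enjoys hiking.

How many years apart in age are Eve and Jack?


27 vs 63, diff = 36

36


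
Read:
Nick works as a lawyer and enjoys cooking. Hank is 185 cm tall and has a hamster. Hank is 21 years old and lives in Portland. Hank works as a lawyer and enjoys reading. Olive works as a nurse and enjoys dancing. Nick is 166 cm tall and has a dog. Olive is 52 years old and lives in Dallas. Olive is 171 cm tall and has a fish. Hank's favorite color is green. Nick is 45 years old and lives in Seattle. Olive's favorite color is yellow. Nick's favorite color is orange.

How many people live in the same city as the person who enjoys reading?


Person with hobby reading is Hank, city Portland. Count = 1

1


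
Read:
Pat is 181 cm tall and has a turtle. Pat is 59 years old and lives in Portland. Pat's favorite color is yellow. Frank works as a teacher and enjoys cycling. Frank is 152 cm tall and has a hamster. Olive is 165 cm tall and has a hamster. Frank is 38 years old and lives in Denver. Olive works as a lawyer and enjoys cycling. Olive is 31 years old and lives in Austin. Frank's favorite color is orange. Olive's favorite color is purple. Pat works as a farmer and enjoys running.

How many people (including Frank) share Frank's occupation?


Frank is a teacher. Count = 1

1


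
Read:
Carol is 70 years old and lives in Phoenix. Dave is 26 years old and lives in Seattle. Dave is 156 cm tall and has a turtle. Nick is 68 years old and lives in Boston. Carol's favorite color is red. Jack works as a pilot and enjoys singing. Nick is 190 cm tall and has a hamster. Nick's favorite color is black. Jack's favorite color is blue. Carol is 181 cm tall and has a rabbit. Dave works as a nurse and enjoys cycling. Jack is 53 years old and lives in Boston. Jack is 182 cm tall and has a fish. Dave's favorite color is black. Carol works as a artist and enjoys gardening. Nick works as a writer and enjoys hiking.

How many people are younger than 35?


Filter: 1

1


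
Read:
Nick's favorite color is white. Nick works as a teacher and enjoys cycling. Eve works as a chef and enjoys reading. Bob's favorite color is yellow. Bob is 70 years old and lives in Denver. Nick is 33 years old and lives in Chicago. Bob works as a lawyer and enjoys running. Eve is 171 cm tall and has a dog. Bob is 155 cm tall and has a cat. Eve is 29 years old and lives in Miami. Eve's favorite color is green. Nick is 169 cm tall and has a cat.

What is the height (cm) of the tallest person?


Tallest: Eve at 171 cm

171


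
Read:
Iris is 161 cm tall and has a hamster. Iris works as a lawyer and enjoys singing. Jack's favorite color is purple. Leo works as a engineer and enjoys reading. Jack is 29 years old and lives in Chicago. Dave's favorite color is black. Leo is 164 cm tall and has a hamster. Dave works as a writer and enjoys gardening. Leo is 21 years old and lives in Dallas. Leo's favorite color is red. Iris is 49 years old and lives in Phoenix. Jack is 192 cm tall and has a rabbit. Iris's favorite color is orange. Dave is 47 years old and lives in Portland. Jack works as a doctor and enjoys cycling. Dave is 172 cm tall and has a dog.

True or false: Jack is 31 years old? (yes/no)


Jack is actually 29. no

no


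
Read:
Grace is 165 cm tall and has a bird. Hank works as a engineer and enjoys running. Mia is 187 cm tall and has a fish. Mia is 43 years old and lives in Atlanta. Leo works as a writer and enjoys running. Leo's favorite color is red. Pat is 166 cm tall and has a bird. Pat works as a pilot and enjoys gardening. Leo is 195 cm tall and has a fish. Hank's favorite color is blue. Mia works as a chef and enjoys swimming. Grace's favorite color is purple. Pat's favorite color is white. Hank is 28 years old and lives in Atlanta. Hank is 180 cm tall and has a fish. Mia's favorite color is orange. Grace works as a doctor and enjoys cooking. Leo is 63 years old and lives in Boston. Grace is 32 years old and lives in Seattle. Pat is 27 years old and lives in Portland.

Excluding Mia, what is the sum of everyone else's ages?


Sum (excluding Mia): 150

150


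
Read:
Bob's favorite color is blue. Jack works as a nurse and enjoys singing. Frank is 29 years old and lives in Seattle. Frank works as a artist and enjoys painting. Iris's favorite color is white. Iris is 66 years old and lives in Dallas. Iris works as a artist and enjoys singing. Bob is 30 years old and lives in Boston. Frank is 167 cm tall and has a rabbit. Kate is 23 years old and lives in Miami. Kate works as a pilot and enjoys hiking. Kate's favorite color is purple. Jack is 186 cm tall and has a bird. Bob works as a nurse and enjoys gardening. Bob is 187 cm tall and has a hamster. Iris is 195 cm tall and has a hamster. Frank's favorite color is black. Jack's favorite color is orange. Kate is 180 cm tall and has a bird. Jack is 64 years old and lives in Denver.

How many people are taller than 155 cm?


Taller than 155: 5

5


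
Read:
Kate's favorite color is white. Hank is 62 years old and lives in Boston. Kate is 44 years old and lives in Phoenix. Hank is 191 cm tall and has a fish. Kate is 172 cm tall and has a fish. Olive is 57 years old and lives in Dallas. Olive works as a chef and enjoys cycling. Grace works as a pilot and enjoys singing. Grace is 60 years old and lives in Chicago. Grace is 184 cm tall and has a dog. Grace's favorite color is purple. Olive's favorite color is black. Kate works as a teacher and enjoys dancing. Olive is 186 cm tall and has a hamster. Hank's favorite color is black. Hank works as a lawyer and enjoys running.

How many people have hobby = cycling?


Count: 1

1


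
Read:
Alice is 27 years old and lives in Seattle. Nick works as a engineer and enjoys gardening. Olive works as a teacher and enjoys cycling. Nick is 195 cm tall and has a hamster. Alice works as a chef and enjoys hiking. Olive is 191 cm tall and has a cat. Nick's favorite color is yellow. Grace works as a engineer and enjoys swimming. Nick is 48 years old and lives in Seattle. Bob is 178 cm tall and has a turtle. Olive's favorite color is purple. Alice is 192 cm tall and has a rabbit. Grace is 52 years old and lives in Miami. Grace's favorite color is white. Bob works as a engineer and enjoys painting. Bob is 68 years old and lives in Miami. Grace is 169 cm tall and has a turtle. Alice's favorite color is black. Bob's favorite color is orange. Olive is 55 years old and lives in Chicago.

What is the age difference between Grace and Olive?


|52 - 55| = 3

3


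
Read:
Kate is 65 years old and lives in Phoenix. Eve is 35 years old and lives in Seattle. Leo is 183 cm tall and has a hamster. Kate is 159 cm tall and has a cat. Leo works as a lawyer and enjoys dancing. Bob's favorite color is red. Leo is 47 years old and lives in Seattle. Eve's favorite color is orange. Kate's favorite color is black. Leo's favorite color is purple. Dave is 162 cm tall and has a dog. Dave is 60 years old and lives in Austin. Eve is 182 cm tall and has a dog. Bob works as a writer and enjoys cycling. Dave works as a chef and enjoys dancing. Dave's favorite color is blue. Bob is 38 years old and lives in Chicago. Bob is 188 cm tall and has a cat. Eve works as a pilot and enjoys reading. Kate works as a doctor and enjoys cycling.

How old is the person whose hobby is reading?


Person with hobby=reading is Eve, age 35

35
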